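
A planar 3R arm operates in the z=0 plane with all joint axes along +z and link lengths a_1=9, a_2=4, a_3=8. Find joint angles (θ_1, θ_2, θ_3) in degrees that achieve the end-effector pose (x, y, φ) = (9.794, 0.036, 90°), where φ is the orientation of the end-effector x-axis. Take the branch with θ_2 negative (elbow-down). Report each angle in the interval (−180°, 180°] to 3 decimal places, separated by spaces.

wrist centre = target − a_3·(cos φ, sin φ) = (9.7940, -7.9640)
cos θ_2 = (159.3477−9²−4²)/(2·9·4) = 0.8659; θ_2 = -30.0097° (elbow-down)
β = atan2(-7.9640,9.7940) = -39.1163°; ψ = atan2(-2.0006,12.4638) = -9.1189°
θ_1 = β − ψ = -29.9974°
θ_3 = φ − θ_1 − θ_2 = 150.0071° (wrapped to (-180°,180°])

-29.997 -30.010 150.007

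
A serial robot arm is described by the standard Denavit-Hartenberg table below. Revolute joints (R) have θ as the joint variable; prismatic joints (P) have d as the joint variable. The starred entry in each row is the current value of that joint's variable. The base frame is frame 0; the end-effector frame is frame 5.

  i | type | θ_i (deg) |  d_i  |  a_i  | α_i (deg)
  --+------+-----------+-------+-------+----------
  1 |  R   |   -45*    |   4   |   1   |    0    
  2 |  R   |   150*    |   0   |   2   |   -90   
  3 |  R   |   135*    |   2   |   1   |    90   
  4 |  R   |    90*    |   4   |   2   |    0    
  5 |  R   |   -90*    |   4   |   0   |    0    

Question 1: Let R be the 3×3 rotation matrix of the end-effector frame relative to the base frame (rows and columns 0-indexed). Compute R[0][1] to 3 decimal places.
-0.966

End-effector y-axis (col 1 of R) = (-0.9659,-0.2588,0.0000)
R[0][1] = -0.9659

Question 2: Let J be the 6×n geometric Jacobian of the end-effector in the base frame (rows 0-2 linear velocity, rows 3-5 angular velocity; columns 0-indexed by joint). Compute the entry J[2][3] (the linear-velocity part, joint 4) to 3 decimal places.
axis z_3 = (-0.1830,0.6830,-0.7071); lever o_n−o_3 = (-3.3960,4.9465,-5.6569)
cross product → J_v[:, 3] = (-0.3660,1.3660,1.4142)
J_ω[:, 3] = z_3
entry J[2][3] = 1.4142

1.414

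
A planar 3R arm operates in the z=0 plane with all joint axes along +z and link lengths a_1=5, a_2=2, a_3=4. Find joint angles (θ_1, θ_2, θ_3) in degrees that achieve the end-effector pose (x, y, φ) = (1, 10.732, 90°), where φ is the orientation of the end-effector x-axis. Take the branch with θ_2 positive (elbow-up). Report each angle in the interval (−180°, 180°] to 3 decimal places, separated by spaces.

73.101 30.004 -13.105

wrist centre = target − a_3·(cos φ, sin φ) = (1.0000, 6.7320)
cos θ_2 = (46.3198−5²−2²)/(2·5·2) = 0.8660; θ_2 = 30.0039° (elbow-up)
β = atan2(6.7320,1.0000) = 81.5508°; ψ = atan2(1.0001,6.7320) = 8.4502°
θ_1 = β − ψ = 73.1006°
θ_3 = φ − θ_1 − θ_2 = -13.1046° (wrapped to (-180°,180°])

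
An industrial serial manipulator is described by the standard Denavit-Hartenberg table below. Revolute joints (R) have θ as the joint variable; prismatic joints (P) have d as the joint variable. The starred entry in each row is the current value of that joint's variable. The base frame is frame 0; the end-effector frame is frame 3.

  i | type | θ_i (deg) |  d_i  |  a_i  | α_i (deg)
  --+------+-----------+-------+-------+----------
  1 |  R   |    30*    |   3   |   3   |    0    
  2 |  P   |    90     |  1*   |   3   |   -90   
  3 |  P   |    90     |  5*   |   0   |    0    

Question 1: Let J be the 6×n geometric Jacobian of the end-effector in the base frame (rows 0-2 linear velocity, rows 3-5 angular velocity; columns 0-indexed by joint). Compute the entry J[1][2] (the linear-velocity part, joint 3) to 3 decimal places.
-0.500

prismatic axis z_2 = (-0.8660,-0.5000,0.0000)
J_v[:, 2] = z_2; J_ω[:, 2] = (0,0,0)
entry J[1][2] = -0.5000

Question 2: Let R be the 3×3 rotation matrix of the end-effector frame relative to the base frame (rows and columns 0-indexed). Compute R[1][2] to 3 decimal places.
-0.500

End-effector z-axis (col 2 of R) = (-0.8660,-0.5000,0.0000)
R[1][2] = -0.5000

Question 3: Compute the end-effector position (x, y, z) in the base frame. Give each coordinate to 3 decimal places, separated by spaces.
after link 1: o_1 = (2.5981, 1.5000, 3.0000)
after link 2: o_2 = (1.0981, 4.0981, 4.0000)
after link 3: o_3 = (-3.2321, 1.5981, 4.0000)

-3.232 1.598 4.000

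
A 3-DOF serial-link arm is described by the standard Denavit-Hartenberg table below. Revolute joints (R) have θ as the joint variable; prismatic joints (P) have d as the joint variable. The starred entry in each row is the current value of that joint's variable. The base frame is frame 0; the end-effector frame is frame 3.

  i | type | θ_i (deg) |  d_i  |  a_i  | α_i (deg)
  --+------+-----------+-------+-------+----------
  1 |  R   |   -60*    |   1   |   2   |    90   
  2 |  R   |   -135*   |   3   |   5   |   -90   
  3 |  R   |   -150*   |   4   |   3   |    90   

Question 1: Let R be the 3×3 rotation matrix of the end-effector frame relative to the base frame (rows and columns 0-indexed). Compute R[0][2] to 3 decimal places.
0.927

End-effector z-axis (col 2 of R) = (0.9268,0.1268,0.3536)
R[0][2] = 0.9268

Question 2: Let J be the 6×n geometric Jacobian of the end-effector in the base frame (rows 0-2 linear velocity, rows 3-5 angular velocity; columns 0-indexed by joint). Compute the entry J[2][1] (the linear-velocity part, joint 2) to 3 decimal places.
1.130

axis z_1 = (-0.8660,-0.5000,0.0000); lever o_n−o_1 = (-3.3321,-3.2286,-4.5268)
cross product → J_v[:, 1] = (2.2634,-3.9204,1.1300)
J_ω[:, 1] = z_1
entry J[2][1] = 1.1300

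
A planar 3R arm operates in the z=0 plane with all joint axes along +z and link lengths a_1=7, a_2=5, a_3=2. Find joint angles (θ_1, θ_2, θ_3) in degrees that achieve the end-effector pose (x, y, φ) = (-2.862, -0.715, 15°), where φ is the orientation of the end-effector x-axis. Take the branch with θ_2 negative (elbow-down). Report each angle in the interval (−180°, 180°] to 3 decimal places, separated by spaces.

wrist centre = target − a_3·(cos φ, sin φ) = (-4.7939, -1.2326)
cos θ_2 = (24.5004−7²−5²)/(2·7·5) = -0.7071; θ_2 = -135.0024° (elbow-down)
β = atan2(-1.2326,-4.7939) = -165.5800°; ψ = atan2(-3.5354,3.4643) = -45.5817°
θ_1 = β − ψ = -119.9983°
θ_3 = φ − θ_1 − θ_2 = -89.9993° (wrapped to (-180°,180°])

-119.998 -135.002 -89.999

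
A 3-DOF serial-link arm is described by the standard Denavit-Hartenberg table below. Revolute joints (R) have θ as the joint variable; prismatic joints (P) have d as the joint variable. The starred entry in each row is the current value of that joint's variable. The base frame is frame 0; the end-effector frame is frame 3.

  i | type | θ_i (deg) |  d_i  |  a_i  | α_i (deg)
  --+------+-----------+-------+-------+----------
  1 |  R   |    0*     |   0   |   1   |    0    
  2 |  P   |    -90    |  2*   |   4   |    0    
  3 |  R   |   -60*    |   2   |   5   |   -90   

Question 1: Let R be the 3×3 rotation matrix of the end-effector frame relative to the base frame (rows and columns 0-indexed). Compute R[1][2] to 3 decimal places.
-0.866

End-effector z-axis (col 2 of R) = (0.5000,-0.8660,0.0000)
R[1][2] = -0.8660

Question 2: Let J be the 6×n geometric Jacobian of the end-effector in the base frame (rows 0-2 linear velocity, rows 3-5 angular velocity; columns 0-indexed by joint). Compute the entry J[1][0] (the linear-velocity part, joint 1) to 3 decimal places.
axis z_0 = ẑ; lever o_n−o_0 = (-3.3301,-6.5000,4.0000)
cross product → J_v[:, 0] = (6.5000,-3.3301,0.0000)
J_ω[:, 0] = z_0
entry J[1][0] = -3.3301

-3.330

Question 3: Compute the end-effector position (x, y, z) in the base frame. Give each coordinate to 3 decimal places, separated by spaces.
after link 1: o_1 = (1.0000, 0.0000, 0.0000)
after link 2: o_2 = (1.0000, -4.0000, 2.0000)
after link 3: o_3 = (-3.3301, -6.5000, 4.0000)

-3.330 -6.500 4.000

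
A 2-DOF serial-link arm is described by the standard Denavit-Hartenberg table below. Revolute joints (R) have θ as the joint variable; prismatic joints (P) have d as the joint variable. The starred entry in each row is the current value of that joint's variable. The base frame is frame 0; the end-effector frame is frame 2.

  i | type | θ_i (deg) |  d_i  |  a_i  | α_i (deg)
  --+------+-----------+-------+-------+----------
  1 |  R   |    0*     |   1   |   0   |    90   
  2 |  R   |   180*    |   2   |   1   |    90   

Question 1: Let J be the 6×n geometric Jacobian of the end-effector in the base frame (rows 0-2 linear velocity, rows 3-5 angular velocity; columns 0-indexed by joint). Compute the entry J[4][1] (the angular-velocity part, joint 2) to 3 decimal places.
-1.000

axis z_1 = (0.0000,-1.0000,0.0000); lever o_n−o_1 = (-1.0000,-2.0000,0.0000)
cross product → J_v[:, 1] = (-0.0000,-0.0000,-1.0000)
J_ω[:, 1] = z_1
entry J[4][1] = -1.0000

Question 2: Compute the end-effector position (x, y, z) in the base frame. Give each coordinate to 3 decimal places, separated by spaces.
-1.000 -2.000 1.000

after link 1: o_1 = (0.0000, 0.0000, 1.0000)
after link 2: o_2 = (-1.0000, -2.0000, 1.0000)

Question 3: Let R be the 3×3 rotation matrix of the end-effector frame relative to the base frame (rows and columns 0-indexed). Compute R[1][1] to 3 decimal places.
-1.000

End-effector y-axis (col 1 of R) = (-0.0000,-1.0000,0.0000)
R[1][1] = -1.0000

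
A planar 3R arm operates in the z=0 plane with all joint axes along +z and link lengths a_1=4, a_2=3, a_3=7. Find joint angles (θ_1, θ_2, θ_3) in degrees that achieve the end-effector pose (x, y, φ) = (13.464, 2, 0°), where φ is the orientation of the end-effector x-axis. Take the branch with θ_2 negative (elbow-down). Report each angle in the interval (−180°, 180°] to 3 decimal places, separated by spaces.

30.003 -30.006 0.003

wrist centre = target − a_3·(cos φ, sin φ) = (6.4640, 2.0000)
cos θ_2 = (45.7833−4²−3²)/(2·4·3) = 0.8660; θ_2 = -30.0063° (elbow-down)
β = atan2(2.0000,6.4640) = 17.1924°; ψ = atan2(-1.5003,6.5979) = -12.8105°
θ_1 = β − ψ = 30.0029°
θ_3 = φ − θ_1 − θ_2 = 0.0034° (wrapped to (-180°,180°])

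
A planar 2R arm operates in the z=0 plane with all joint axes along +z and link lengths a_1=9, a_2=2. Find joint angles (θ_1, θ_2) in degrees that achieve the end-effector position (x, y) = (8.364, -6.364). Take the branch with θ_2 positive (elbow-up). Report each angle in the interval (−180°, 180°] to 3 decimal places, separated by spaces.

cos θ_2 = (110.4570−9²−2²)/(2·9·2) = 0.7071; θ_2 = 44.9974° (elbow-up)
β = atan2(-6.3640,8.3640) = -37.2668°; ψ = atan2(1.4141,10.4143) = 7.7329°
θ_1 = β − ψ = -44.9996°

-45.000 44.997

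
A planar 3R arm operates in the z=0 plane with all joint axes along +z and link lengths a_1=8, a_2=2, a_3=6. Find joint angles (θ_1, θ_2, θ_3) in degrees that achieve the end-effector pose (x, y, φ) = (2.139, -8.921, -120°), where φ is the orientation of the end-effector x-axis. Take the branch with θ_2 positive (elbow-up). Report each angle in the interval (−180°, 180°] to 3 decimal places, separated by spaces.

wrist centre = target − a_3·(cos φ, sin φ) = (5.1390, -3.7248)
cos θ_2 = (40.2838−8²−2²)/(2·8·2) = -0.8661; θ_2 = 150.0121° (elbow-up)
β = atan2(-3.7248,5.1390) = -35.9353°; ψ = atan2(0.9996,6.2677) = 9.0617°
θ_1 = β − ψ = -44.9971°
θ_3 = φ − θ_1 − θ_2 = 134.9850° (wrapped to (-180°,180°])

-44.997 150.012 134.985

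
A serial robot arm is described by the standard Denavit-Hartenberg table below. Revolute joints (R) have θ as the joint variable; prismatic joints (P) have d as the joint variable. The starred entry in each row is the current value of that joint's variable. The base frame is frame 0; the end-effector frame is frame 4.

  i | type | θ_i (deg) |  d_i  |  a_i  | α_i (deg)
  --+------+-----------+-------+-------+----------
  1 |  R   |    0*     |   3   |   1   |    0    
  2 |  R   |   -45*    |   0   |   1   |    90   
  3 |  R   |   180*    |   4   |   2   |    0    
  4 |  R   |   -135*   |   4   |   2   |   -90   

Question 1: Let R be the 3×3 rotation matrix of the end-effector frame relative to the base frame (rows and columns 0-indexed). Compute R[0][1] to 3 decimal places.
End-effector y-axis (col 1 of R) = (0.7071,0.7071,-0.0000)
R[0][1] = 0.7071

0.707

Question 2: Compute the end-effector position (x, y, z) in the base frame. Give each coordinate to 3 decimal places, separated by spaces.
-4.364 -5.950 4.414

after link 1: o_1 = (1.0000, 0.0000, 3.0000)
after link 2: o_2 = (1.7071, -0.7071, 3.0000)
after link 3: o_3 = (-2.5355, -2.1213, 3.0000)
after link 4: o_4 = (-4.3640, -5.9497, 4.4142)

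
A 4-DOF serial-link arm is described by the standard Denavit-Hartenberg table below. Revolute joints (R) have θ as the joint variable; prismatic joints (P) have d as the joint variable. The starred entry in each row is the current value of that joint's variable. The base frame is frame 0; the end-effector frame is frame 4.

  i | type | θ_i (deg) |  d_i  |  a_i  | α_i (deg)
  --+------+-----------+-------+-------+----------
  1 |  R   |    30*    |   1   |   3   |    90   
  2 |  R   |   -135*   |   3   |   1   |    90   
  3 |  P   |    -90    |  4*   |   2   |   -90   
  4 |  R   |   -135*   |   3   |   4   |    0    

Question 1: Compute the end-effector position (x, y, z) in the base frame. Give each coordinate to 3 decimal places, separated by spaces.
-2.119 -5.644 3.000

after link 1: o_1 = (2.5981, 1.5000, 1.0000)
after link 2: o_2 = (3.4857, -1.4516, 0.2929)
after link 3: o_3 = (0.0362, -1.1338, 3.1213)
after link 4: o_4 = (-2.1187, -5.6439, 3.0000)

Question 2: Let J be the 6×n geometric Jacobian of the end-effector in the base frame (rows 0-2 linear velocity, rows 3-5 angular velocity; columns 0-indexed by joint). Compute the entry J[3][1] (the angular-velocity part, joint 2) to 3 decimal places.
0.500

axis z_1 = (0.5000,-0.8660,0.0000); lever o_n−o_1 = (-4.7168,-7.1439,2.0000)
cross product → J_v[:, 1] = (-1.7321,-1.0000,-7.6569)
J_ω[:, 1] = z_1
entry J[3][1] = 0.5000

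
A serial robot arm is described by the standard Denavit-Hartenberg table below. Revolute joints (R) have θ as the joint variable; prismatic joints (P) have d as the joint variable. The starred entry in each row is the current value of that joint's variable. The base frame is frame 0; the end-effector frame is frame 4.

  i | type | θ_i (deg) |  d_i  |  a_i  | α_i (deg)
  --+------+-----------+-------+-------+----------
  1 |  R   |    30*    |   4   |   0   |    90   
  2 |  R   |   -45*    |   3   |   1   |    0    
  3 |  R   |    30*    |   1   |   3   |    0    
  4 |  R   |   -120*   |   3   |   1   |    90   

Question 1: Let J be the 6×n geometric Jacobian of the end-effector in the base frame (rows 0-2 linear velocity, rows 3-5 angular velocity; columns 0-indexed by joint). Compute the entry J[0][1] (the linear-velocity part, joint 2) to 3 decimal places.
axis z_1 = (0.5000,-0.8660,0.0000); lever o_n−o_1 = (6.0095,-4.6133,-2.1907)
cross product → J_v[:, 1] = (1.8972,1.0953,2.8978)
J_ω[:, 1] = z_1
entry J[0][1] = 1.8972

1.897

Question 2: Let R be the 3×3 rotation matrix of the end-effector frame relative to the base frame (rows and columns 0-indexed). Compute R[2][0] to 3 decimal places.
-0.707

End-effector x-axis (col 0 of R) = (-0.6124,-0.3536,-0.7071)
R[2][0] = -0.7071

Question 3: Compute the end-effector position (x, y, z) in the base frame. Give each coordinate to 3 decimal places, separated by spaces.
6.010 -4.613 1.809

after link 1: o_1 = (0.0000, 0.0000, 4.0000)
after link 2: o_2 = (2.1124, -2.2445, 3.2929)
after link 3: o_3 = (5.1219, -1.6617, 2.5164)
after link 4: o_4 = (6.0095, -4.6133, 1.8093)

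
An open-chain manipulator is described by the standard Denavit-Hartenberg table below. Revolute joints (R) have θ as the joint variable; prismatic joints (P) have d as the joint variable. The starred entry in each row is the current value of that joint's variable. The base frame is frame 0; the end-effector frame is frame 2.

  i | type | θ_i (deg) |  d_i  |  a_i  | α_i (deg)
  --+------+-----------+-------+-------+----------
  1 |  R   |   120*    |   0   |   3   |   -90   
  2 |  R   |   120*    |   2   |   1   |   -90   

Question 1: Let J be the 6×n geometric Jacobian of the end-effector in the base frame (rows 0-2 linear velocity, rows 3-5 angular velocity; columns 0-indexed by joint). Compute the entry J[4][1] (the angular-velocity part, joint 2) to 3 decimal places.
axis z_1 = (-0.8660,-0.5000,0.0000); lever o_n−o_1 = (-1.4821,-1.4330,-0.8660)
cross product → J_v[:, 1] = (0.4330,-0.7500,0.5000)
J_ω[:, 1] = z_1
entry J[4][1] = -0.5000

-0.500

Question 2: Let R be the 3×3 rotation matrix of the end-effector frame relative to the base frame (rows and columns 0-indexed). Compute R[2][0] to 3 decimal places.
-0.866

End-effector x-axis (col 0 of R) = (0.2500,-0.4330,-0.8660)
R[2][0] = -0.8660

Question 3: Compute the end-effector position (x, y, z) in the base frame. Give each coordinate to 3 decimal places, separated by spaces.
after link 1: o_1 = (-1.5000, 2.5981, 0.0000)
after link 2: o_2 = (-2.9821, 1.1651, -0.8660)

-2.982 1.165 -0.866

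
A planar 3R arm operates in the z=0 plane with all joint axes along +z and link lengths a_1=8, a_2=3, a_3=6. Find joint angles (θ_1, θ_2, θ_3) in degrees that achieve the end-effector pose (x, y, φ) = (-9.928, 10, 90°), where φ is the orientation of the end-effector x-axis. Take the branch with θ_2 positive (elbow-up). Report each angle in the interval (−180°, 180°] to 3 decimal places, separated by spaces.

wrist centre = target − a_3·(cos φ, sin φ) = (-9.9280, 4.0000)
cos θ_2 = (114.5652−8²−3²)/(2·8·3) = 0.8659; θ_2 = 30.0096° (elbow-up)
β = atan2(4.0000,-9.9280) = 158.0555°; ψ = atan2(1.5004,10.5978) = 8.0584°
θ_1 = β − ψ = 149.9971°
θ_3 = φ − θ_1 − θ_2 = -90.0067° (wrapped to (-180°,180°])

149.997 30.010 -90.007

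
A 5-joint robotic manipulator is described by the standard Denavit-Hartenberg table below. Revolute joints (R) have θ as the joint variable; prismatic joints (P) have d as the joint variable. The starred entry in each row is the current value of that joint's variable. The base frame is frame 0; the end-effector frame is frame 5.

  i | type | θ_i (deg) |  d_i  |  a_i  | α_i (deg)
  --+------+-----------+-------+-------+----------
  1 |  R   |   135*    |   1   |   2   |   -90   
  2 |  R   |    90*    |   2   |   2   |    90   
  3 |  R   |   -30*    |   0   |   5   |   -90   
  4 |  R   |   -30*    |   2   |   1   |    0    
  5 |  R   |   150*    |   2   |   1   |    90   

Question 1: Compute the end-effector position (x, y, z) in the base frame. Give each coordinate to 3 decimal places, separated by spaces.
-3.122 -0.811 -7.647

after link 1: o_1 = (-1.4142, 1.4142, 1.0000)
after link 2: o_2 = (-2.8284, 0.0000, -1.0000)
after link 3: o_3 = (-1.0607, 1.7678, -5.3301)
after link 4: o_4 = (-2.3328, 1.2028, -7.0801)
after link 5: o_5 = (-3.1219, -0.8111, -7.6471)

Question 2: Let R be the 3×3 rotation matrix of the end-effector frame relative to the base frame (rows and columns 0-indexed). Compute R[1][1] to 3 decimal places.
-0.612

End-effector y-axis (col 1 of R) = (-0.6124,-0.6124,-0.5000)
R[1][1] = -0.6124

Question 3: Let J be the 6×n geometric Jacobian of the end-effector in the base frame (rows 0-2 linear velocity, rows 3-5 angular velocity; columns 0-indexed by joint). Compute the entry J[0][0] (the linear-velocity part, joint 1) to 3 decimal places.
axis z_0 = ẑ; lever o_n−o_0 = (-3.1219,-0.8111,-7.6471)
cross product → J_v[:, 0] = (0.8111,-3.1219,0.0000)
J_ω[:, 0] = z_0
entry J[0][0] = 0.8111

0.811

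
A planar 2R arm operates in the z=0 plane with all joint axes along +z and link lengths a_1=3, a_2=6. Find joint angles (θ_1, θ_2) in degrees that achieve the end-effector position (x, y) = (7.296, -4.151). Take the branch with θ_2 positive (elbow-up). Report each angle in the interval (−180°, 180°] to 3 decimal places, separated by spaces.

-59.988 44.985

cos θ_2 = (70.4624−3²−6²)/(2·3·6) = 0.7073; θ_2 = 44.9852° (elbow-up)
β = atan2(-4.1510,7.2960) = -29.6374°; ψ = atan2(4.2415,7.2437) = 30.3510°
θ_1 = β − ψ = -59.9883°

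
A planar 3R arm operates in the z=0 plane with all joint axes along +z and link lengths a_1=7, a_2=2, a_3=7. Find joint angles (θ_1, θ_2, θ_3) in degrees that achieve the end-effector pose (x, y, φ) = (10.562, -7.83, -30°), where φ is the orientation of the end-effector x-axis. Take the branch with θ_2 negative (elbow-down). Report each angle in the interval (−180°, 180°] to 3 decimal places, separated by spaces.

-27.797 -120.006 117.803

wrist centre = target − a_3·(cos φ, sin φ) = (4.4998, -4.3300)
cos θ_2 = (38.9973−7²−2²)/(2·7·2) = -0.5001; θ_2 = -120.0064° (elbow-down)
β = atan2(-4.3300,4.4998) = -43.8982°; ψ = atan2(-1.7319,5.9998) = -16.1016°
θ_1 = β − ψ = -27.7966°
θ_3 = φ − θ_1 − θ_2 = 117.8029° (wrapped to (-180°,180°])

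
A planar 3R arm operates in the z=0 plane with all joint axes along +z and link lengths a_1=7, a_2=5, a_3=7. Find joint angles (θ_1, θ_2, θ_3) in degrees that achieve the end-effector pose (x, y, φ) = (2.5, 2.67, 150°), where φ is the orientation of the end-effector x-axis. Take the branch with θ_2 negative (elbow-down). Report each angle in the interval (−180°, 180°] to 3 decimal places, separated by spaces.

30.001 -90.000 -150.001

wrist centre = target − a_3·(cos φ, sin φ) = (8.5622, -0.8300)
cos θ_2 = (73.9998−7²−5²)/(2·7·5) = -0.0000; θ_2 = -90.0002° (elbow-down)
β = atan2(-0.8300,8.5622) = -5.5368°; ψ = atan2(-5.0000,7.0000) = -35.5377°
θ_1 = β − ψ = 30.0009°
θ_3 = φ − θ_1 − θ_2 = -150.0007° (wrapped to (-180°,180°])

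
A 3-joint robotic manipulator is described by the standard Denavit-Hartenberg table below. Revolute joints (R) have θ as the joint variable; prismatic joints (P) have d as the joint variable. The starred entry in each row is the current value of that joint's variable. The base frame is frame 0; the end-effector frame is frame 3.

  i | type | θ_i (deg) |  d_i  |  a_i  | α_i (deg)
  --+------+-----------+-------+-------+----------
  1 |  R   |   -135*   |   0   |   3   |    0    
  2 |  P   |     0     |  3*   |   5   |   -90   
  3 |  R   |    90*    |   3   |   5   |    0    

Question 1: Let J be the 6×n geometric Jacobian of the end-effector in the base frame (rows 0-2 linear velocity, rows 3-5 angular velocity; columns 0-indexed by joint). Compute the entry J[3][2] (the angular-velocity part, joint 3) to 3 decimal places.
axis z_2 = (0.7071,-0.7071,0.0000); lever o_n−o_2 = (2.1213,-2.1213,-5.0000)
cross product → J_v[:, 2] = (3.5355,3.5355,-0.0000)
J_ω[:, 2] = z_2
entry J[3][2] = 0.7071

0.707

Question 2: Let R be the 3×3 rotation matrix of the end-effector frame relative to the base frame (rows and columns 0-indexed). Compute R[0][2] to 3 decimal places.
End-effector z-axis (col 2 of R) = (0.7071,-0.7071,0.0000)
R[0][2] = 0.7071

0.707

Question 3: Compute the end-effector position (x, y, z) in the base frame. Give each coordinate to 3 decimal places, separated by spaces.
after link 1: o_1 = (-2.1213, -2.1213, 0.0000)
after link 2: o_2 = (-5.6569, -5.6569, 3.0000)
after link 3: o_3 = (-3.5355, -7.7782, -2.0000)

-3.536 -7.778 -2.000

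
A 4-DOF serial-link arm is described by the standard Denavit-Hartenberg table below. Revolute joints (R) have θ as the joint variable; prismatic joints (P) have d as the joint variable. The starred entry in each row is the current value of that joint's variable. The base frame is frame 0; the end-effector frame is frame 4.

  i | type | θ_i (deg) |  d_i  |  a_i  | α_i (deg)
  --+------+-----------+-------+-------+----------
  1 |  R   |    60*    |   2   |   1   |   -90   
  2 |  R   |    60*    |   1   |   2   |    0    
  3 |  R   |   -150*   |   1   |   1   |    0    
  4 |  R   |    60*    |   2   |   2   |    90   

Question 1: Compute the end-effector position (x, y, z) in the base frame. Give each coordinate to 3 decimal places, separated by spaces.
after link 1: o_1 = (0.5000, 0.8660, 2.0000)
after link 2: o_2 = (0.1340, 2.2321, 0.2679)
after link 3: o_3 = (-0.7321, 2.7321, 1.2679)
after link 4: o_4 = (-1.5981, 5.2321, 2.2679)

-1.598 5.232 2.268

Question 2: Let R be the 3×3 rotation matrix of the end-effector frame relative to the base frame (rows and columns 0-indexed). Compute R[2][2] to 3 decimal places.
End-effector z-axis (col 2 of R) = (-0.2500,-0.4330,0.8660)
R[2][2] = 0.8660

0.866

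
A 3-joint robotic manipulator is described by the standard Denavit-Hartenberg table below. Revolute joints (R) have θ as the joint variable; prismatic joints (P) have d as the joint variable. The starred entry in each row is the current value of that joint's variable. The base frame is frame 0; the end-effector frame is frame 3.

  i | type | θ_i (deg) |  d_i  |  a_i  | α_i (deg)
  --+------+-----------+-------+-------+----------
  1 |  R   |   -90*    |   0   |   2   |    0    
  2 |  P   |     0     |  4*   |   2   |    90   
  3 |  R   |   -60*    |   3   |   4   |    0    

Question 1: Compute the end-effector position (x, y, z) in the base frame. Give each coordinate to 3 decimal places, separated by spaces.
-3.000 -6.000 0.536

after link 1: o_1 = (0.0000, -2.0000, 0.0000)
after link 2: o_2 = (0.0000, -4.0000, 4.0000)
after link 3: o_3 = (-3.0000, -6.0000, 0.5359)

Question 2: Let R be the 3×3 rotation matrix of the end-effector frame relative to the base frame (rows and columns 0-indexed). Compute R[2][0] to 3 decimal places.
-0.866

End-effector x-axis (col 0 of R) = (-0.0000,-0.5000,-0.8660)
R[2][0] = -0.8660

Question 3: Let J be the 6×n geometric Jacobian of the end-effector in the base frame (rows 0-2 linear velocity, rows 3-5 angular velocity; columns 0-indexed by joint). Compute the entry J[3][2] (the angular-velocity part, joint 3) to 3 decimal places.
-1.000

axis z_2 = (-1.0000,-0.0000,0.0000); lever o_n−o_2 = (-3.0000,-2.0000,-3.4641)
cross product → J_v[:, 2] = (0.0000,-3.4641,2.0000)
J_ω[:, 2] = z_2
entry J[3][2] = -1.0000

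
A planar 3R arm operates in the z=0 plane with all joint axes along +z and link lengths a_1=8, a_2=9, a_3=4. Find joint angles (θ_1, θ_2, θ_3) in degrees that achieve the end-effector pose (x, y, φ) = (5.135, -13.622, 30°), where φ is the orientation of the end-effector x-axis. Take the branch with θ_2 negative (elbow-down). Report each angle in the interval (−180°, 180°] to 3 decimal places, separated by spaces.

wrist centre = target − a_3·(cos φ, sin φ) = (1.6709, -15.6220)
cos θ_2 = (246.8388−8²−9²)/(2·8·9) = 0.7072; θ_2 = -44.9913° (elbow-down)
β = atan2(-15.6220,1.6709) = -83.8950°; ψ = atan2(-6.3630,14.3649) = -23.8911°
θ_1 = β − ψ = -60.0038°
θ_3 = φ − θ_1 − θ_2 = 134.9952° (wrapped to (-180°,180°])

-60.004 -44.991 134.995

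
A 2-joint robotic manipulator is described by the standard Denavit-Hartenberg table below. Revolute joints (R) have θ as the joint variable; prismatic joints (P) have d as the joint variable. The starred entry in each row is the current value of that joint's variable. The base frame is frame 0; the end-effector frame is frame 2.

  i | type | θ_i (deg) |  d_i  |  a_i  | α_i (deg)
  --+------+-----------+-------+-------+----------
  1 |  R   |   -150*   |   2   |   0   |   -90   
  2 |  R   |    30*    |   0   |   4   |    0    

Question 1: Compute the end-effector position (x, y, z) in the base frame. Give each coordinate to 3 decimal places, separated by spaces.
-3.000 -1.732 0.000

after link 1: o_1 = (0.0000, 0.0000, 2.0000)
after link 2: o_2 = (-3.0000, -1.7321, 0.0000)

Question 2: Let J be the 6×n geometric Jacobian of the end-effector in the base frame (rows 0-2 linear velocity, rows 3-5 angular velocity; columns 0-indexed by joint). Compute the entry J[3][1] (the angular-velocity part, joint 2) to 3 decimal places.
0.500

axis z_1 = (0.5000,-0.8660,0.0000); lever o_n−o_1 = (-3.0000,-1.7321,-2.0000)
cross product → J_v[:, 1] = (1.7321,1.0000,-3.4641)
J_ω[:, 1] = z_1
entry J[3][1] = 0.5000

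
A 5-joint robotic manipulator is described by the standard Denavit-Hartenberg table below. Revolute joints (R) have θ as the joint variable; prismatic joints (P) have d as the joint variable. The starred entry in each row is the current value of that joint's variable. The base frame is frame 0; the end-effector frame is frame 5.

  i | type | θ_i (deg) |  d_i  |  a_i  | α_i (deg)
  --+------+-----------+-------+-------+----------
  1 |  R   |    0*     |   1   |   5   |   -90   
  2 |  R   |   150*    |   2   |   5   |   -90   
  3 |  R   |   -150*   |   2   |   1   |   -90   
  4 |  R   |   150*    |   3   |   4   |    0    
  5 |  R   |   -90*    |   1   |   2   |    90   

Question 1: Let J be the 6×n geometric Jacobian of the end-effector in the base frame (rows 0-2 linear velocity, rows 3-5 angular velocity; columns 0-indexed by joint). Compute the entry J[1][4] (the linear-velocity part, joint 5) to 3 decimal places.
axis z_4 = (-0.4330,0.8660,-0.2500); lever o_n−o_4 = (1.1830,1.3660,-1.3170)
cross product → J_v[:, 4] = (-0.7990,-0.8660,-1.6160)
J_ω[:, 4] = z_4
entry J[1][4] = -0.8660

-0.866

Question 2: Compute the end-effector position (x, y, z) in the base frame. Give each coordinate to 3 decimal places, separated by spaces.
after link 1: o_1 = (5.0000, 0.0000, 1.0000)
after link 2: o_2 = (0.6699, 2.0000, -1.5000)
after link 3: o_3 = (0.4199, 2.5000, 0.6651)
after link 4: o_4 = (-2.4772, 3.3660, -3.3170)
after link 5: o_5 = (-1.2942, 4.7321, -4.6340)

-1.294 4.732 -4.634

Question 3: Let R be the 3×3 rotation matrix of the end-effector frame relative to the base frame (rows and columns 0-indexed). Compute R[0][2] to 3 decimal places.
0.400

End-effector z-axis (col 2 of R) = (0.3995,0.4330,0.8080)
R[0][2] = 0.3995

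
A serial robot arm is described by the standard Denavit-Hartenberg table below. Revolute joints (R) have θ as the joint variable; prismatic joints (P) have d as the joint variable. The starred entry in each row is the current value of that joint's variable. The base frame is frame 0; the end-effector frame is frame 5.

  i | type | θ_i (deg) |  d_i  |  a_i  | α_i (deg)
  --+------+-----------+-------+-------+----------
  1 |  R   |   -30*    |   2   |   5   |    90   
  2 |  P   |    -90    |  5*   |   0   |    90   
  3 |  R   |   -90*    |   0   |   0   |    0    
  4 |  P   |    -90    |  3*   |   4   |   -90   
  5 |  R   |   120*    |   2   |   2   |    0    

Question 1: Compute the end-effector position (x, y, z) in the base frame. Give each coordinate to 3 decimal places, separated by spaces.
after link 1: o_1 = (4.3301, -2.5000, 2.0000)
after link 2: o_2 = (1.8301, -6.8301, 2.0000)
after link 3: o_3 = (1.8301, -6.8301, 2.0000)
after link 4: o_4 = (-0.7679, -5.3301, 6.0000)
after link 5: o_5 = (1.7321, -4.4641, 5.0000)

1.732 -4.464 5.000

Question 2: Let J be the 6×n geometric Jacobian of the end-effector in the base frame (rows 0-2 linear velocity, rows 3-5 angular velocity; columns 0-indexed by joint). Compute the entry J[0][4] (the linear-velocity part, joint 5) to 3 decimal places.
-0.866

axis z_4 = (0.5000,0.8660,-0.0000); lever o_n−o_4 = (2.5000,0.8660,-1.0000)
cross product → J_v[:, 4] = (-0.8660,0.5000,-1.7321)
J_ω[:, 4] = z_4
entry J[0][4] = -0.8660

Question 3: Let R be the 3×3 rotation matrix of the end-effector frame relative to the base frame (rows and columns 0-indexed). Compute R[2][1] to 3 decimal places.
End-effector y-axis (col 1 of R) = (-0.4330,0.2500,-0.8660)
R[2][1] = -0.8660

-0.866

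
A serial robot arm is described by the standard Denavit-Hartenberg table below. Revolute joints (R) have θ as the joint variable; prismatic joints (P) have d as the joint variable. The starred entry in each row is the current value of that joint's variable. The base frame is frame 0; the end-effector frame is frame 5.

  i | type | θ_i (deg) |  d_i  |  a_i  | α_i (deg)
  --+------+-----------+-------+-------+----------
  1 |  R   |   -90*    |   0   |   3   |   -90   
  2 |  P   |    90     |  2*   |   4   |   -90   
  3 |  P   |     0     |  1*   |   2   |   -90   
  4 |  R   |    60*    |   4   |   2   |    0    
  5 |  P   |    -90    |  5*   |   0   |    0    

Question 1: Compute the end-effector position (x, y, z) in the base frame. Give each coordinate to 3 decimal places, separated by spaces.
after link 1: o_1 = (0.0000, -3.0000, 0.0000)
after link 2: o_2 = (2.0000, -3.0000, -4.0000)
after link 3: o_3 = (2.0000, -2.0000, -6.0000)
after link 4: o_4 = (-2.0000, -3.7321, -7.0000)
after link 5: o_5 = (-7.0000, -3.7321, -7.0000)

-7.000 -3.732 -7.000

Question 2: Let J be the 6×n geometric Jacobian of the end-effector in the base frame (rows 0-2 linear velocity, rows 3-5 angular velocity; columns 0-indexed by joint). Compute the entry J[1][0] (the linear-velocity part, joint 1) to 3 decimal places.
axis z_0 = ẑ; lever o_n−o_0 = (-7.0000,-3.7321,-7.0000)
cross product → J_v[:, 0] = (3.7321,-7.0000,0.0000)
J_ω[:, 0] = z_0
entry J[1][0] = -7.0000

-7.000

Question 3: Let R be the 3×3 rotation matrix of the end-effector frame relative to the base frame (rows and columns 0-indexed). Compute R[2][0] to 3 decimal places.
End-effector x-axis (col 0 of R) = (0.0000,0.5000,-0.8660)
R[2][0] = -0.8660

-0.866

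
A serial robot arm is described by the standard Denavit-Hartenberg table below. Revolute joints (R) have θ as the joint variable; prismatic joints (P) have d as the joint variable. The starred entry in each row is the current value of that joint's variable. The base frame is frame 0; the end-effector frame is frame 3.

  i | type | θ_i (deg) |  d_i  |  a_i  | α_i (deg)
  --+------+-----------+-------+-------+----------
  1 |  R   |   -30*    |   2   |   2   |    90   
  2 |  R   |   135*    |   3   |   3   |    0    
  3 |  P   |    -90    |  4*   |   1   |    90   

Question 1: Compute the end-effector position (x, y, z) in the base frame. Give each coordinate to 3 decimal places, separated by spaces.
after link 1: o_1 = (1.7321, -1.0000, 2.0000)
after link 2: o_2 = (-1.6051, -2.5374, 4.1213)
after link 3: o_3 = (-2.9927, -6.3551, 4.8284)

-2.993 -6.355 4.828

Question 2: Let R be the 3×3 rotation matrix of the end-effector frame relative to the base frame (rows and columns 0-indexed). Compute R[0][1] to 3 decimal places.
End-effector y-axis (col 1 of R) = (-0.5000,-0.8660,0.0000)
R[0][1] = -0.5000

-0.500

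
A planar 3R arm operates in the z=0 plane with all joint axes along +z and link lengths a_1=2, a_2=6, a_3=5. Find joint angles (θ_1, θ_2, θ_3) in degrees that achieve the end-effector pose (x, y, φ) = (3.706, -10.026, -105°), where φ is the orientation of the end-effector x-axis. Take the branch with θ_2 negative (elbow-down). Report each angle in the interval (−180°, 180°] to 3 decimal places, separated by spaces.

wrist centre = target − a_3·(cos φ, sin φ) = (5.0001, -5.1964)
cos θ_2 = (52.0032−2²−6²)/(2·2·6) = 0.5001; θ_2 = -59.9911° (elbow-down)
β = atan2(-5.1964,5.0001) = -46.1028°; ψ = atan2(-5.1957,5.0008) = -46.0949°
θ_1 = β − ψ = -0.0078°
θ_3 = φ − θ_1 − θ_2 = -45.0011° (wrapped to (-180°,180°])

-0.008 -59.991 -45.001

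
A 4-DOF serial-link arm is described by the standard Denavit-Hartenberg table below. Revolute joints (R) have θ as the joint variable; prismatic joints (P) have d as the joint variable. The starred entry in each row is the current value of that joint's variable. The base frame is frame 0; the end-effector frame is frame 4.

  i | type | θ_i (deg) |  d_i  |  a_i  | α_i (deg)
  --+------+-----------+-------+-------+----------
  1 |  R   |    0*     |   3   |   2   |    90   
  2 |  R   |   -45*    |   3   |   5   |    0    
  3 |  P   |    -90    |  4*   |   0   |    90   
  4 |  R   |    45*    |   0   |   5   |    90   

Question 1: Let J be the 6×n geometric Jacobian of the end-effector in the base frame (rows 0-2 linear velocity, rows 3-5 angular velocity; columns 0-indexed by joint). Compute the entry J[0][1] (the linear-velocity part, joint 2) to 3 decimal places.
6.036

axis z_1 = (0.0000,-1.0000,0.0000); lever o_n−o_1 = (1.0355,-10.5355,-6.0355)
cross product → J_v[:, 1] = (6.0355,0.0000,1.0355)
J_ω[:, 1] = z_1
entry J[0][1] = 6.0355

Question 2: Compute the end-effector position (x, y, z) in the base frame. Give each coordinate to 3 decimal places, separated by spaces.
3.036 -10.536 -3.036

after link 1: o_1 = (2.0000, 0.0000, 3.0000)
after link 2: o_2 = (5.5355, -3.0000, -0.5355)
after link 3: o_3 = (5.5355, -7.0000, -0.5355)
after link 4: o_4 = (3.0355, -10.5355, -3.0355)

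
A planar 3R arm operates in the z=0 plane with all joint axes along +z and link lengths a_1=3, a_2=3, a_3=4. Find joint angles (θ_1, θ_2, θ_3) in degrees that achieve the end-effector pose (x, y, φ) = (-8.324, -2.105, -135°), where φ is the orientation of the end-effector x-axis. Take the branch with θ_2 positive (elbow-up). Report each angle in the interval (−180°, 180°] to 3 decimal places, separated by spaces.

wrist centre = target − a_3·(cos φ, sin φ) = (-5.4956, 0.7234)
cos θ_2 = (30.7247−3²−3²)/(2·3·3) = 0.7069; θ_2 = 45.0146° (elbow-up)
β = atan2(0.7234,-5.4956) = 172.5008°; ψ = atan2(2.1219,5.1208) = 22.5073°
θ_1 = β − ψ = 149.9935°
θ_3 = φ − θ_1 − θ_2 = 29.9919° (wrapped to (-180°,180°])

149.993 45.015 29.992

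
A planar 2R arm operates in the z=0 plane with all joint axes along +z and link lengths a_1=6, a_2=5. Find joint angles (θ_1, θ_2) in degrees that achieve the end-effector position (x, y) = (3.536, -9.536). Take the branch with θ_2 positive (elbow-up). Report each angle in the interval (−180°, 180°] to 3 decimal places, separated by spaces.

cos θ_2 = (103.4386−6²−5²)/(2·6·5) = 0.7073; θ_2 = 44.9835° (elbow-up)
β = atan2(-9.5360,3.5360) = -69.6549°; ψ = atan2(3.5345,9.5365) = 20.3361°
θ_1 = β − ψ = -89.9911°

-89.991 44.984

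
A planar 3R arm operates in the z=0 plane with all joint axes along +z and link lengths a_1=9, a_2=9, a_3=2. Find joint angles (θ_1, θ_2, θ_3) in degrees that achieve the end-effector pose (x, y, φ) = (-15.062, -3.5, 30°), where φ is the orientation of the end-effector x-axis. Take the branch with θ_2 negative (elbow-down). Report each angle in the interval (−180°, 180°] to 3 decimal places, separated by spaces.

-149.998 -30.004 -149.998

wrist centre = target − a_3·(cos φ, sin φ) = (-16.7941, -4.5000)
cos θ_2 = (302.2901−9²−9²)/(2·9·9) = 0.8660; θ_2 = -30.0042° (elbow-down)
β = atan2(-4.5000,-16.7941) = -164.9998°; ψ = atan2(-4.5006,16.7939) = -15.0021°
θ_1 = β − ψ = -149.9977°
θ_3 = φ − θ_1 − θ_2 = -149.9980° (wrapped to (-180°,180°])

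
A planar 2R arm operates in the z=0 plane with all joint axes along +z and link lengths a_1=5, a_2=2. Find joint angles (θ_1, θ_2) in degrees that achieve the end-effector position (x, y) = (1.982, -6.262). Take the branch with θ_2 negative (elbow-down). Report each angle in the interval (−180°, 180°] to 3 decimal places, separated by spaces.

cos θ_2 = (43.1410−5²−2²)/(2·5·2) = 0.7070; θ_2 = -45.0047° (elbow-down)
β = atan2(-6.2620,1.9820) = -72.4368°; ψ = atan2(-1.4143,6.4141) = -12.4349°
θ_1 = β − ψ = -60.0019°

-60.002 -45.005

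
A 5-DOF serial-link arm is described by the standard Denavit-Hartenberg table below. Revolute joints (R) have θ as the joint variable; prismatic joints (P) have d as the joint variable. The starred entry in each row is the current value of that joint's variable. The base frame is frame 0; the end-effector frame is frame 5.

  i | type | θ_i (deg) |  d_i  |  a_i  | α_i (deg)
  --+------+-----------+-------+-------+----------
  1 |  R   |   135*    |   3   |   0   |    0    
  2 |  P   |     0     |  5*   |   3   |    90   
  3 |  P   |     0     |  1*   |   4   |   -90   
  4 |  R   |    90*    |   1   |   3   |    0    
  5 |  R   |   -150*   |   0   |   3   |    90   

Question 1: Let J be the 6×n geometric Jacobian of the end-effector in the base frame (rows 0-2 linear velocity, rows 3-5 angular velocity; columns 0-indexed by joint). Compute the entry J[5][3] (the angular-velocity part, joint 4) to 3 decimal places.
axis z_3 = (0.0000,0.0000,1.0000); lever o_n−o_3 = (-1.3449,0.7765,1.0000)
cross product → J_v[:, 3] = (-0.7765,-1.3449,0.0000)
J_ω[:, 3] = z_3
entry J[5][3] = 1.0000

1.000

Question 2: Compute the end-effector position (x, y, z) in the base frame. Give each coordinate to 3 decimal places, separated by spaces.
after link 1: o_1 = (0.0000, 0.0000, 3.0000)
after link 2: o_2 = (-2.1213, 2.1213, 8.0000)
after link 3: o_3 = (-4.2426, 5.6569, 8.0000)
after link 4: o_4 = (-6.3640, 3.5355, 9.0000)
after link 5: o_5 = (-5.5875, 6.4333, 9.0000)

-5.588 6.433 9.000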